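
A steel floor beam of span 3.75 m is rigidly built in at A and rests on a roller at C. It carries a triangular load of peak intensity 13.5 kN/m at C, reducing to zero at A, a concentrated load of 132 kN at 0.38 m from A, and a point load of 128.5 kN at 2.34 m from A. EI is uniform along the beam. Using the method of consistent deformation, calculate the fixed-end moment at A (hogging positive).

M_A = 131.7 kN·m

Take the reaction at C as the redundant and release it; the primary structure is a cantilever fixed at A.
Downward deflection at the released point C due to the loads:
  triangular load, peak 13.5 at the free end: 11w₀L⁴/(120EI) = 244.7/EI
  point load 132 at a = 0.38: Pa²(3L − a)/(6EI) = 34.53/EI
  point load 128.5 at a = 2.34: Pa²(3L − a)/(6EI) = 1045/EI
  δ_0 = 1324/EI
Tip deflection under a unit load at C: L³/(3EI) = 17.58/EI.
Compatibility at C: δ_0 − R_C·δ_{CC} = 0, so R_C = 1324/17.58 = 75.33 kN.
Moment equilibrium about A: M_A = Σ(load moments about A) − R_C·L = 414.1 − 75.33×3.75 = 131.7 kN·m.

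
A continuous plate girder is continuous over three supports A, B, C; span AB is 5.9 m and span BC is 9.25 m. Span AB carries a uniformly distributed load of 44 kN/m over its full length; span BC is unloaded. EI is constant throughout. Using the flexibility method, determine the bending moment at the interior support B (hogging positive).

M_B = 74.56 kN·m

Take M_B as the redundant. Released structure: two simple spans AB and BC with a hinge at B.
End slopes at the hinge B, treating each span as simply supported:
  span AB: UDL 44: wL³/(24EI) = 376.5/EI
  relative rotation θ_0 = (376.5 + 0)/EI = 376.5/EI
A unit hogging moment at B produces rotation L₁/(3EI) + L₂/(3EI) = 5.05/EI.
Slope continuity at B: θ_0 = M_B·5.05/EI, so M_B = 376.5/5.05 = 74.56 kN·m (hogging).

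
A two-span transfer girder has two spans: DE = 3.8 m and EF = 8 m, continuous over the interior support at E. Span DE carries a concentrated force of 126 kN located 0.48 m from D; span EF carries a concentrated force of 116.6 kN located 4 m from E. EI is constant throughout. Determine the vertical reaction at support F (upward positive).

Release continuity at E by inserting a hinge; the redundant is the internal moment M_E. The primary structure is two simply-supported spans DE and EF.
Rotations at E on the released spans (each span's end-slope, ×1/EI):
  span DE: point load 126 at a = 0.48: Pab(L + a)/(6LEI) = 37.69/EI
  span EF: point load 116.6 at a = 4: Pab(L + b)/(6LEI) = 466.4/EI
  relative rotation θ_0 = (37.69 + 466.4)/EI = 504.1/EI
A unit hogging moment at E produces rotation L₁/(3EI) + L₂/(3EI) = 3.933/EI.
Compatibility: M_E·(L₁+L₂)/(3EI) = θ_0, giving M_E = 128.2 kN·m (hogging).
Span EF, ΣM about F: R_E^{EF}·8 = 466.4 + 128.2, so R_E^{EF} = 74.32 kN and R_F = 116.6 − 74.32 = 42.28 kN.

R_F = 42.28 kN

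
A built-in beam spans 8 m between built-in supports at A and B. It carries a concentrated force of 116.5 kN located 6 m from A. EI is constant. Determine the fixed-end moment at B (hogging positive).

M_B = 131.1 kN·m

Take the two fixed-end moments M_A, M_B as redundants; the released structure is the simple span AB.
Simple-span end rotations at A and B under the given loads:
  at A: point load 116.5 at a = 6: Pab(L + b)/(6LEI) = 291.2/EI
  at B: point load 116.5 at a = 6: Pab(L + a)/(6LEI) = 407.8/EI
  θ_A0 = 291.2/EI,  θ_B0 = 407.8/EI
Flexibility coefficients: a unit moment at one end gives L/(3EI) there and L/(6EI) at the far end, so f₁₁ = f₂₂ = 2.667/EI and f₁₂ = f₂₁ = 1.333/EI.
Compatibility — zero rotation at each built-in end:
  2.667 M_A + 1.333 M_B = 291.2
  1.333 M_A + 2.667 M_B = 407.8
Solving the pair gives M_A = 43.69 kN·m and M_B = 131.1 kN·m (hogging).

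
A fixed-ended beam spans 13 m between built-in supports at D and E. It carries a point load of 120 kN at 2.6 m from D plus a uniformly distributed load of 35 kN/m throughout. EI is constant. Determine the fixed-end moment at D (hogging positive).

Take the two fixed-end moments M_D, M_E as redundants; the released structure is the simple span DE.
On the primary (simply-supported) span, the end slopes from the loading are:
  at D: point load 120 at a = 2.6: Pab(L + b)/(6LEI) = 973.4/EI
  at E: point load 120 at a = 2.6: Pab(L + a)/(6LEI) = 649/EI
  at D: UDL 35: wL³/(24EI) = 3204/EI
  at E: UDL 35: wL³/(24EI) = 3204/EI
  θ_D0 = 4177/EI,  θ_E0 = 3853/EI
Flexibility coefficients: a unit moment at one end gives L/(3EI) there and L/(6EI) at the far end, so f₁₁ = f₂₂ = 4.333/EI and f₁₂ = f₂₁ = 2.167/EI.
Compatibility — zero rotation at each built-in end:
  4.333 M_D + 2.167 M_E = 4177
  2.167 M_D + 4.333 M_E = 3853
Solving the pair gives M_D = 692.6 kN·m and M_E = 542.8 kN·m (hogging).

M_D = 692.6 kN·m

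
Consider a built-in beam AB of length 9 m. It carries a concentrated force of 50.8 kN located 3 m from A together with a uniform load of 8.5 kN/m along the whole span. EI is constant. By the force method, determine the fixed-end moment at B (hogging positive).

Take the two fixed-end moments M_A, M_B as redundants; the released structure is the simple span AB.
On the primary (simply-supported) span, the end slopes from the loading are:
  at A: point load 50.8 at a = 3: Pab(L + b)/(6LEI) = 254/EI
  at B: point load 50.8 at a = 3: Pab(L + a)/(6LEI) = 203.2/EI
  at A: UDL 8.5: wL³/(24EI) = 258.2/EI
  at B: UDL 8.5: wL³/(24EI) = 258.2/EI
  θ_A0 = 512.2/EI,  θ_B0 = 461.4/EI
Flexibility coefficients: a unit moment at one end gives L/(3EI) there and L/(6EI) at the far end, so f₁₁ = f₂₂ = 3/EI and f₁₂ = f₂₁ = 1.5/EI.
Compatibility — zero rotation at each built-in end:
  3 M_A + 1.5 M_B = 512.2
  1.5 M_A + 3 M_B = 461.4
Solving the pair gives M_A = 125.1 kN·m and M_B = 91.24 kN·m (hogging).

M_B = 91.24 kN·m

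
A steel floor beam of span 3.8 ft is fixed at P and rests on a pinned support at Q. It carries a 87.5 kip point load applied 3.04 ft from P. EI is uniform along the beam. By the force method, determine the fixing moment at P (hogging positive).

M_P = 31.92 kip·ft

Remove the prop at Q; the released (primary) structure is a cantilever built in at P.
Primary-structure tip deflection at Q by superposition:
  point load 87.5 at a = 3.04: Pa²(3L − a)/(6EI) = 1127/EI
Flexibility coefficient — unit upward force at Q: δ_{QQ} = L³/(3EI) = 18.29/EI.
The prop prevents deflection at Q: R_Q = δ_0/δ_{QQ} = 1127/18.29 = 61.6 kip.
Moment equilibrium about P: M_P = Σ(load moments about P) − R_Q·L = 266 − 61.6×3.8 = 31.92 kip·ft.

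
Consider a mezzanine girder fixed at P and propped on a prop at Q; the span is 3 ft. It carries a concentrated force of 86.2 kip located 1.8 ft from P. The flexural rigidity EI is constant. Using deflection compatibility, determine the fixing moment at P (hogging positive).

M_P = 43.44 kip·ft

Choose R_Q as the redundant. The primary structure is the cantilever fixed at P.
Deflection at Q on the released cantilever, summing each load's contribution:
  point load 86.2 at a = 1.8: Pa²(3L − a)/(6EI) = 335.1/EI
Flexibility coefficient — unit upward force at Q: δ_{QQ} = L³/(3EI) = 9/EI.
Compatibility at Q: δ_0 − R_Q·δ_{QQ} = 0, so R_Q = 335.1/9 = 37.24 kip.
Moment equilibrium about P: M_P = Σ(load moments about P) − R_Q·L = 155.2 − 37.24×3 = 43.44 kip·ft.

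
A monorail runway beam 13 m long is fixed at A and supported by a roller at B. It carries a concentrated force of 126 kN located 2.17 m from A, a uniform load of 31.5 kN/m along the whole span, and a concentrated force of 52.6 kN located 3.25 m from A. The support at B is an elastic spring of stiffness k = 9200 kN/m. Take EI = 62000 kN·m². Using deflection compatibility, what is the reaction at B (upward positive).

Release the roller at B. Primary structure: cantilever fixed at A.
Free-end deflection of the primary structure under the applied loading (downward +):
  point load 126 at a = 2.17: Pa²(3L − a)/(6EI) = 3642/EI
  UDL 31.5: wL⁴/(8EI) = 112459/EI
  point load 52.6 at a = 3.25: Pa²(3L − a)/(6EI) = 3310/EI
  δ_0 = 119411/EI
Tip deflection under a unit load at B: L³/(3EI) = 732.3/EI.
With EI = 62000 kN·m²: δ_0 = 1.926 m and δ_{BB} = 0.011812 m/kN.
Compatibility — the spring shortens by R_B/k under the reaction it provides: δ_0 − R_B·δ_{BB} = R_B/k. With 1/k = 0.000109 m/kN, R_B = δ_0 / (δ_{BB} + 1/k) = 1.926 / (0.011812 + 0.000109) = 161.6 kN.

R_B = 161.6 kN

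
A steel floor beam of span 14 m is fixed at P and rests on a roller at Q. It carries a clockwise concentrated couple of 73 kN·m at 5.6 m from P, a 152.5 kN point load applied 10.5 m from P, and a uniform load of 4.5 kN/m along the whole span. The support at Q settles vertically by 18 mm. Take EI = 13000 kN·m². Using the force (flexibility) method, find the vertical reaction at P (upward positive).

Release the roller at Q. Primary structure: cantilever fixed at P.
Deflection at Q on the released cantilever, summing each load's contribution:
  clockwise couple 73 at a = 5.6: M₀a(2L − a)/(2EI) = 4579/EI
  point load 152.5 at a = 10.5: Pa²(3L − a)/(6EI) = 88269/EI
  UDL 4.5: wL⁴/(8EI) = 21609/EI
  δ_0 = 114456/EI
Tip deflection under a unit load at Q: L³/(3EI) = 914.7/EI.
With EI = 13000 kN·m²: δ_0 = 8.8043 m and δ_{QQ} = 0.070359 m/kN.
Compatibility — the beam at Q must follow the support down by 0.018 m: δ_0 − R_Q·δ_{QQ} = 0.018, so R_Q = (8.8043 − 0.018)/0.070359 = 124.9 kN.
Vertical equilibrium: R_P = ΣP − R_Q = 215.5 − 124.9 = 90.62 kN.

R_P = 90.62 kN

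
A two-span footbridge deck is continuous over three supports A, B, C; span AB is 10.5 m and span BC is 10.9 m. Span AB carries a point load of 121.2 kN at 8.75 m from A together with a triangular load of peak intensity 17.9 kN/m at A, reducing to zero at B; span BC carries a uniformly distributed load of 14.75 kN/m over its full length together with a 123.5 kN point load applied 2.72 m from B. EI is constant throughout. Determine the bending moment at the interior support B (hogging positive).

Take M_B as the redundant. Released structure: two simple spans AB and BC with a hinge at B.
Discontinuity in slope at B on the released structure — sum the simple-span end rotations:
  span AB: point load 121.2 at a = 8.75: Pab(L + a)/(6LEI) = 567.1/EI
  span AB: triangular load, peak 17.9: 7w₀L³/(360EI) = 402.9/EI
  span BC: UDL 14.75: wL³/(24EI) = 795.9/EI
  span BC: point load 123.5 at a = 2.72: Pab(L + b)/(6LEI) = 801.7/EI
  relative rotation θ_0 = (970 + 1598)/EI = 2568/EI
A unit hogging moment at B produces rotation L₁/(3EI) + L₂/(3EI) = 7.133/EI.
Slope continuity at B: θ_0 = M_B·7.133/EI, so M_B = 2568/7.133 = 359.9 kN·m (hogging).

M_B = 359.9 kN·m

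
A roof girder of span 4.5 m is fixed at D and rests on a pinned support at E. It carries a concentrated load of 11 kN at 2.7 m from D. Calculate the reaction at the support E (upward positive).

Take the reaction at E as the redundant and release it; the primary structure is a cantilever fixed at D.
Deflection at E on the released cantilever, summing each load's contribution:
  point load 11 at a = 2.7: Pa²(3L − a)/(6EI) = 144.3/EI
Flexibility coefficient — unit upward force at E: δ_{EE} = L³/(3EI) = 30.38/EI.
The prop prevents deflection at E: R_E = δ_0/δ_{EE} = 144.3/30.38 = 4.752 kN.

R_E = 4.752 kN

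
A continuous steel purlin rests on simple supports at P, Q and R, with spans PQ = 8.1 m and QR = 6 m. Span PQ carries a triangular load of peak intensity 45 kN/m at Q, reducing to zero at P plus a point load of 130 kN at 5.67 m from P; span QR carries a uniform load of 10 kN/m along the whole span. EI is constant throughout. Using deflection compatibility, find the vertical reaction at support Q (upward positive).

R_Q = 312.2 kN

Release continuity at Q by inserting a hinge; the redundant is the internal moment M_Q. The primary structure is two simply-supported spans PQ and QR.
Rotations at Q on the released spans (each span's end-slope, ×1/EI):
  span PQ: triangular load, peak 45: w₀L³/(45EI) = 531.4/EI
  span PQ: point load 130 at a = 5.67: Pab(L + a)/(6LEI) = 507.5/EI
  span QR: UDL 10: wL³/(24EI) = 90/EI
  relative rotation θ_0 = (1039 + 90)/EI = 1129/EI
A unit hogging moment at Q produces rotation L₁/(3EI) + L₂/(3EI) = 4.7/EI.
Compatibility: M_Q·(L₁+L₂)/(3EI) = θ_0, giving M_Q = 240.2 kN·m (hogging).
Span PQ, ΣM about P with M_Q applied at Q: R_Q^{PQ}·8.1 = 1721 + 240.2, so R_Q^{PQ} = 242.2 kN and R_P = 312.2 − 242.2 = 70.1 kN.
Span QR, ΣM about R: R_Q^{QR}·6 = 180 + 240.2, so R_Q^{QR} = 70.03 kN and R_R = 60 − 70.03 = -10.03 kN.
R_Q = 242.2 + 70.03 = 312.2 kN.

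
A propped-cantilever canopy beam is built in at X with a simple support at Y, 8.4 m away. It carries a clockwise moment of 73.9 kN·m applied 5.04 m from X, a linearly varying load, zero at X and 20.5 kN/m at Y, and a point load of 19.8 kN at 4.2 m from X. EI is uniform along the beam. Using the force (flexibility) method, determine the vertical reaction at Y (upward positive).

R_Y = 64.63 kN

Remove the prop at Y; the released (primary) structure is a cantilever built in at X.
Free-end deflection of the primary structure under the applied loading (downward +):
  clockwise couple 73.9 at a = 5.04: M₀a(2L − a)/(2EI) = 2190/EI
  triangular load, peak 20.5 at the free end: 11w₀L⁴/(120EI) = 9356/EI
  point load 19.8 at a = 4.2: Pa²(3L − a)/(6EI) = 1222/EI
  δ_0 = 12768/EI
Tip deflection under a unit load at Y: L³/(3EI) = 197.6/EI.
Compatibility at Y: δ_0 − R_Y·δ_{YY} = 0, so R_Y = 12768/197.6 = 64.63 kN.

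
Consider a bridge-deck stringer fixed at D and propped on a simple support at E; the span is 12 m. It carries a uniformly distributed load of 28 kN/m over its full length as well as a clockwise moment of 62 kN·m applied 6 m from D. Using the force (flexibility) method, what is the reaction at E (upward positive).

Take the reaction at E as the redundant and release it; the primary structure is a cantilever fixed at D.
Downward deflection at the released point E due to the loads:
  UDL 28: wL⁴/(8EI) = 72576/EI
  clockwise couple 62 at a = 6: M₀a(2L − a)/(2EI) = 3348/EI
  δ_0 = 75924/EI
Flexibility coefficient — unit upward force at E: δ_{EE} = L³/(3EI) = 576/EI.
Compatibility at E: δ_0 − R_E·δ_{EE} = 0, so R_E = 75924/576 = 131.8 kN.

R_E = 131.8 kN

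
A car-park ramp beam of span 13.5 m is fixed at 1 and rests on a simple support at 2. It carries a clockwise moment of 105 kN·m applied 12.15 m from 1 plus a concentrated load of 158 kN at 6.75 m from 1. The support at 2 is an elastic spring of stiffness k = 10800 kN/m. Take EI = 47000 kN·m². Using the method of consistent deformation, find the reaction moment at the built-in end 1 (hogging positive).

Release the roller at 2. Primary structure: cantilever fixed at 1.
Free-end deflection of the primary structure under the applied loading (downward +):
  clockwise couple 105 at a = 12.15: M₀a(2L − a)/(2EI) = 9472/EI
  point load 158 at a = 6.75: Pa²(3L − a)/(6EI) = 40494/EI
  δ_0 = 49966/EI
Flexibility coefficient — unit upward force at 2: δ_{22} = L³/(3EI) = 820.1/EI.
With EI = 47000 kN·m²: δ_0 = 1.0631 m and δ_{22} = 0.017449 m/kN.
Compatibility — the spring shortens by R_2/k under the reaction it provides: δ_0 − R_2·δ_{22} = R_2/k. With 1/k = 0.000093 m/kN, R_2 = δ_0 / (δ_{22} + 1/k) = 1.0631 / (0.017449 + 0.000093) = 60.6 kN.
Moment equilibrium about 1: M_1 = Σ(load moments about 1) − R_2·L = 1172 − 60.6×13.5 = 353.4 kN·m.

M_1 = 353.4 kN·m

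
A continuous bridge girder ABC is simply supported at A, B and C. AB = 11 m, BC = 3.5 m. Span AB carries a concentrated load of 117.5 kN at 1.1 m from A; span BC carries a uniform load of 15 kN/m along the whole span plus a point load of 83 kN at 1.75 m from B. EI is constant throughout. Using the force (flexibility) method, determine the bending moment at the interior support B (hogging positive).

Take M_B as the redundant. Released structure: two simple spans AB and BC with a hinge at B.
End slopes at the hinge B, treating each span as simply supported:
  span AB: point load 117.5 at a = 1.1: Pab(L + a)/(6LEI) = 234.6/EI
  span BC: UDL 15: wL³/(24EI) = 26.8/EI
  span BC: point load 83 at a = 1.75: Pab(L + b)/(6LEI) = 63.55/EI
  relative rotation θ_0 = (234.6 + 90.34)/EI = 324.9/EI
A unit hogging moment at B produces rotation L₁/(3EI) + L₂/(3EI) = 4.833/EI.
Compatibility: M_B·(L₁+L₂)/(3EI) = θ_0, giving M_B = 67.23 kN·m (hogging).

M_B = 67.23 kN·m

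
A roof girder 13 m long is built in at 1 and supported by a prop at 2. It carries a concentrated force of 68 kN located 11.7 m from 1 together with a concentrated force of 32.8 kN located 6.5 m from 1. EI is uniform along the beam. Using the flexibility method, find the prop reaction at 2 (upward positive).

R_2 = 68.08 kN

Remove the prop at 2; the released (primary) structure is a cantilever built in at 1.
Downward deflection at the released point 2 due to the loads:
  point load 68 at a = 11.7: Pa²(3L − a)/(6EI) = 42354/EI
  point load 32.8 at a = 6.5: Pa²(3L − a)/(6EI) = 7506/EI
  δ_0 = 49860/EI
Tip deflection under a unit load at 2: L³/(3EI) = 732.3/EI.
The prop prevents deflection at 2: R_2 = δ_0/δ_{22} = 49860/732.3 = 68.08 kN.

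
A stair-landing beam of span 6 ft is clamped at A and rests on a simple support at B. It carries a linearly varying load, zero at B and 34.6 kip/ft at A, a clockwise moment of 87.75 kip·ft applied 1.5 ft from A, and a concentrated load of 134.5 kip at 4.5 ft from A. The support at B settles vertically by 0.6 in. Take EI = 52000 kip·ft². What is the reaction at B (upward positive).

R_B = 79.36 kip

Release the roller at B. Primary structure: cantilever fixed at A.
Primary-structure tip deflection at B by superposition:
  triangular load, peak 34.6 at the fixed end: w₀L⁴/(30EI) = 1495/EI
  clockwise couple 87.75 at a = 1.5: M₀a(2L − a)/(2EI) = 691/EI
  point load 134.5 at a = 4.5: Pa²(3L − a)/(6EI) = 6128/EI
  δ_0 = 8314/EI
Tip deflection under a unit load at B: L³/(3EI) = 72/EI.
With EI = 52000 kip·ft²: δ_0 = 0.15988 ft and δ_{BB} = 0.001385 ft/kip.
Compatibility — the beam at B must follow the support down by 0.05 ft: δ_0 − R_B·δ_{BB} = 0.05, so R_B = (0.15988 − 0.05)/0.001385 = 79.36 kip.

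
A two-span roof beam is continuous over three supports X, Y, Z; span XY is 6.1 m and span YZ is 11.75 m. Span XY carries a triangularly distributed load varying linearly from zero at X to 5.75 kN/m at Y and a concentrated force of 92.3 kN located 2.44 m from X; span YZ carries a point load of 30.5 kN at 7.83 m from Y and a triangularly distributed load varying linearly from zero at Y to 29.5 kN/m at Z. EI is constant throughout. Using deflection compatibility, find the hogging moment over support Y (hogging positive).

Take M_Y as the redundant. Released structure: two simple spans XY and YZ with a hinge at Y.
End slopes at the hinge Y, treating each span as simply supported:
  span XY: triangular load, peak 5.75: w₀L³/(45EI) = 29/EI
  span XY: point load 92.3 at a = 2.44: Pab(L + a)/(6LEI) = 192.3/EI
  span YZ: point load 30.5 at a = 7.83: Pab(L + b)/(6LEI) = 208.1/EI
  span YZ: triangular load, peak 29.5: 7w₀L³/(360EI) = 930.5/EI
  relative rotation θ_0 = (221.3 + 1139)/EI = 1360/EI
A unit hogging moment at Y produces rotation L₁/(3EI) + L₂/(3EI) = 5.95/EI.
Compatibility: M_Y·(L₁+L₂)/(3EI) = θ_0, giving M_Y = 228.6 kN·m (hogging).

M_Y = 228.6 kN·m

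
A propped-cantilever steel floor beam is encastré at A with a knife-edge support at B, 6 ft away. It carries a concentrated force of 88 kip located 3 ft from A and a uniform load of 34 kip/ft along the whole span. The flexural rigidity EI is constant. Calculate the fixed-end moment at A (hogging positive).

Remove the prop at B; the released (primary) structure is a cantilever built in at A.
Downward deflection at the released point B due to the loads:
  point load 88 at a = 3: Pa²(3L − a)/(6EI) = 1980/EI
  UDL 34: wL⁴/(8EI) = 5508/EI
  δ_0 = 7488/EI
Tip deflection under a unit load at B: L³/(3EI) = 72/EI.
Compatibility at B: δ_0 − R_B·δ_{BB} = 0, so R_B = 7488/72 = 104 kip.
Moment equilibrium about A: M_A = Σ(load moments about A) − R_B·L = 876 − 104×6 = 252 kip·ft.

M_A = 252 kip·ft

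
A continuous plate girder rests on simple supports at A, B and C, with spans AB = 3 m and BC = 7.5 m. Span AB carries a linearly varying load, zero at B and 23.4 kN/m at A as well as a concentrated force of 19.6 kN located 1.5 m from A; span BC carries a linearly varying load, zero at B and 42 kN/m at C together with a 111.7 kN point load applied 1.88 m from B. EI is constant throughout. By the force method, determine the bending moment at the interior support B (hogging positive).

M_B = 203.4 kN·m

Release continuity at B by inserting a hinge; the redundant is the internal moment M_B. The primary structure is two simply-supported spans AB and BC.
Discontinuity in slope at B on the released structure — sum the simple-span end rotations:
  span AB: triangular load, peak 23.4: 7w₀L³/(360EI) = 12.29/EI
  span AB: point load 19.6 at a = 1.5: Pab(L + a)/(6LEI) = 11.03/EI
  span BC: triangular load, peak 42: 7w₀L³/(360EI) = 344.5/EI
  span BC: point load 111.7 at a = 1.88: Pab(L + b)/(6LEI) = 344.1/EI
  relative rotation θ_0 = (23.31 + 688.6)/EI = 711.9/EI
A unit hogging moment at B produces rotation L₁/(3EI) + L₂/(3EI) = 3.5/EI.
Slope continuity at B: θ_0 = M_B·3.5/EI, so M_B = 711.9/3.5 = 203.4 kN·m (hogging).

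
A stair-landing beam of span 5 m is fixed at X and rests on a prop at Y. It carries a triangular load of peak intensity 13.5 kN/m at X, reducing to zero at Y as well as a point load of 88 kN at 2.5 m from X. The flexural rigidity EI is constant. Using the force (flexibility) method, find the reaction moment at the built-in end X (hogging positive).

M_X = 105 kN·m

Release the roller at Y. Primary structure: cantilever fixed at X.
Primary-structure tip deflection at Y by superposition:
  triangular load, peak 13.5 at the fixed end: w₀L⁴/(30EI) = 281.2/EI
  point load 88 at a = 2.5: Pa²(3L − a)/(6EI) = 1146/EI
  δ_0 = 1427/EI
Tip deflection under a unit load at Y: L³/(3EI) = 41.67/EI.
The prop prevents deflection at Y: R_Y = δ_0/δ_{YY} = 1427/41.67 = 34.25 kN.
Moment equilibrium about X: M_X = Σ(load moments about X) − R_Y·L = 276.2 − 34.25×5 = 105 kN·m.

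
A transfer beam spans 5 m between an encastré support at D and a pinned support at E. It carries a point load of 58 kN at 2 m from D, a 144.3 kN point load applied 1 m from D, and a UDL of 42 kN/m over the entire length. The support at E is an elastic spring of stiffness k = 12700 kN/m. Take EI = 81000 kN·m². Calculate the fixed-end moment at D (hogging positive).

M_D = 356.5 kN·m

Remove the prop at E; the released (primary) structure is a cantilever built in at D.
Downward deflection at the released point E due to the loads:
  point load 58 at a = 2: Pa²(3L − a)/(6EI) = 502.7/EI
  point load 144.3 at a = 1: Pa²(3L − a)/(6EI) = 336.7/EI
  UDL 42: wL⁴/(8EI) = 3281/EI
  δ_0 = 4121/EI
Tip deflection under a unit load at E: L³/(3EI) = 41.67/EI.
With EI = 81000 kN·m²: δ_0 = 0.050872 m and δ_{EE} = 0.000514 m/kN.
Compatibility — the spring shortens by R_E/k under the reaction it provides: δ_0 − R_E·δ_{EE} = R_E/k. With 1/k = 0.000079 m/kN, R_E = δ_0 / (δ_{EE} + 1/k) = 0.050872 / (0.000514 + 0.000079) = 85.77 kN.
Moment equilibrium about D: M_D = Σ(load moments about D) − R_E·L = 785.3 − 85.77×5 = 356.5 kN·m.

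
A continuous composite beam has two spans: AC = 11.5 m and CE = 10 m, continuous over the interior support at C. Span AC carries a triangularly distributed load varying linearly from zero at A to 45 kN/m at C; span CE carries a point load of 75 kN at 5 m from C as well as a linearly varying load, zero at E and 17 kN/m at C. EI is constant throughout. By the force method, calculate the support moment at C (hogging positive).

Release continuity at C by inserting a hinge; the redundant is the internal moment M_C. The primary structure is two simply-supported spans AC and CE.
End slopes at the hinge C, treating each span as simply supported:
  span AC: triangular load, peak 45: w₀L³/(45EI) = 1521/EI
  span CE: point load 75 at a = 5: Pab(L + b)/(6LEI) = 468.8/EI
  span CE: triangular load, peak 17: w₀L³/(45EI) = 377.8/EI
  relative rotation θ_0 = (1521 + 846.5)/EI = 2367/EI
A unit hogging moment at C produces rotation L₁/(3EI) + L₂/(3EI) = 7.167/EI.
Compatibility: M_C·(L₁+L₂)/(3EI) = θ_0, giving M_C = 330.3 kN·m (hogging).

M_C = 330.3 kN·m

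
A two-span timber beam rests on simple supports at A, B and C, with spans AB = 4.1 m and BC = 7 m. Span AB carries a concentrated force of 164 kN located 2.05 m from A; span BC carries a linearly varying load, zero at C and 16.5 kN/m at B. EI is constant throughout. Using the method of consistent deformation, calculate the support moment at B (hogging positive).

Release continuity at B by inserting a hinge; the redundant is the internal moment M_B. The primary structure is two simply-supported spans AB and BC.
Discontinuity in slope at B on the released structure — sum the simple-span end rotations:
  span AB: point load 164 at a = 2.05: Pab(L + a)/(6LEI) = 172.3/EI
  span BC: triangular load, peak 16.5: w₀L³/(45EI) = 125.8/EI
  relative rotation θ_0 = (172.3 + 125.8)/EI = 298.1/EI
A unit hogging moment at B produces rotation L₁/(3EI) + L₂/(3EI) = 3.7/EI.
Compatibility: M_B·(L₁+L₂)/(3EI) = θ_0, giving M_B = 80.56 kN·m (hogging).

M_B = 80.56 kN·m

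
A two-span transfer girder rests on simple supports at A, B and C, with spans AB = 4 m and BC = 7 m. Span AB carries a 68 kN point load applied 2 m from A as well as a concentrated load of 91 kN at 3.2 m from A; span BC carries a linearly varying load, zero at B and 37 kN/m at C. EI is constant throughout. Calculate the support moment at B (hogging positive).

M_B = 104.9 kN·m

Insert a hinge at B; M_B is the redundant, and each span becomes simply supported.
Discontinuity in slope at B on the released structure — sum the simple-span end rotations:
  span AB: point load 68 at a = 2: Pab(L + a)/(6LEI) = 68/EI
  span AB: point load 91 at a = 3.2: Pab(L + a)/(6LEI) = 69.89/EI
  span BC: triangular load, peak 37: 7w₀L³/(360EI) = 246.8/EI
  relative rotation θ_0 = (137.9 + 246.8)/EI = 384.7/EI
A unit hogging moment at B produces rotation L₁/(3EI) + L₂/(3EI) = 3.667/EI.
Slope continuity at B: θ_0 = M_B·3.667/EI, so M_B = 384.7/3.667 = 104.9 kN·m (hogging).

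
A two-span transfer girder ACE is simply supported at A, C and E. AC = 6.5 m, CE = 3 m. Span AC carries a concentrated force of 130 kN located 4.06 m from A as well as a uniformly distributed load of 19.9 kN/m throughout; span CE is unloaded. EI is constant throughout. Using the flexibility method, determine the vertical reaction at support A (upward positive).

R_A = 85.47 kN

Release continuity at C by inserting a hinge; the redundant is the internal moment M_C. The primary structure is two simply-supported spans AC and CE.
Rotations at C on the released spans (each span's end-slope, ×1/EI):
  span AC: point load 130 at a = 4.06: Pab(L + a)/(6LEI) = 348.7/EI
  span AC: UDL 19.9: wL³/(24EI) = 227.7/EI
  relative rotation θ_0 = (576.4 + 0)/EI = 576.4/EI
A unit hogging moment at C produces rotation L₁/(3EI) + L₂/(3EI) = 3.167/EI.
Slope continuity at C: θ_0 = M_C·3.167/EI, so M_C = 576.4/3.167 = 182 kN·m (hogging).
Span AC, ΣM about A with M_C applied at C: R_C^{AC}·6.5 = 948.2 + 182, so R_C^{AC} = 173.9 kN and R_A = 259.4 − 173.9 = 85.47 kN.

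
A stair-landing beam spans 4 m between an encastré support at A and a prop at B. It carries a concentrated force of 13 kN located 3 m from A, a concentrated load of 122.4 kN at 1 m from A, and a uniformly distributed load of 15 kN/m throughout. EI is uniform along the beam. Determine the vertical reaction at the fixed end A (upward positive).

R_A = 154.2 kN

Release the roller at B. Primary structure: cantilever fixed at A.
Primary-structure tip deflection at B by superposition:
  point load 13 at a = 3: Pa²(3L − a)/(6EI) = 175.5/EI
  point load 122.4 at a = 1: Pa²(3L − a)/(6EI) = 224.4/EI
  UDL 15: wL⁴/(8EI) = 480/EI
  δ_0 = 879.9/EI
Tip deflection under a unit load at B: L³/(3EI) = 21.33/EI.
Compatibility at B: δ_0 − R_B·δ_{BB} = 0, so R_B = 879.9/21.33 = 41.25 kN.
Vertical equilibrium: R_A = ΣP − R_B = 195.4 − 41.25 = 154.2 kN.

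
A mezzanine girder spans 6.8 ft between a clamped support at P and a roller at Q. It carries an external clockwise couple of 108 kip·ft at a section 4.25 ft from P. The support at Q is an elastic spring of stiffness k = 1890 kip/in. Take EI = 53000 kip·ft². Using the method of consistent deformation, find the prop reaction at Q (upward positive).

Choose R_Q as the redundant. The primary structure is the cantilever fixed at P.
Primary-structure tip deflection at Q by superposition:
  clockwise couple 108 at a = 4.25: M₀a(2L − a)/(2EI) = 2146/EI
Tip deflection under a unit load at Q: L³/(3EI) = 104.8/EI.
With EI = 53000 kip·ft²: δ_0 = 0.040487 ft and δ_{QQ} = 0.001978 ft/kip.
Compatibility — the spring shortens by R_Q/k under the reaction it provides: δ_0 − R_Q·δ_{QQ} = R_Q/k. With 1/k = 1/(1890×12) ft/kip = 0.000044 ft/kip, R_Q = δ_0 / (δ_{QQ} + 1/k) = 0.040487 / (0.001978 + 0.000044) = 20.03 kip.

R_Q = 20.03 kip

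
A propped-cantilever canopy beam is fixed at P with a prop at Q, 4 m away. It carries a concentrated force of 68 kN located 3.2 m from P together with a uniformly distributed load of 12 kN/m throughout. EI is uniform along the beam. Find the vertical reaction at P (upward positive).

Remove the prop at Q; the released (primary) structure is a cantilever built in at P.
Free-end deflection of the primary structure under the applied loading (downward +):
  point load 68 at a = 3.2: Pa²(3L − a)/(6EI) = 1021/EI
  UDL 12: wL⁴/(8EI) = 384/EI
  δ_0 = 1405/EI
Tip deflection under a unit load at Q: L³/(3EI) = 21.33/EI.
The prop prevents deflection at Q: R_Q = δ_0/δ_{QQ} = 1405/21.33 = 65.87 kN.
Vertical equilibrium: R_P = ΣP − R_Q = 116 − 65.87 = 50.13 kN.

R_P = 50.13 kN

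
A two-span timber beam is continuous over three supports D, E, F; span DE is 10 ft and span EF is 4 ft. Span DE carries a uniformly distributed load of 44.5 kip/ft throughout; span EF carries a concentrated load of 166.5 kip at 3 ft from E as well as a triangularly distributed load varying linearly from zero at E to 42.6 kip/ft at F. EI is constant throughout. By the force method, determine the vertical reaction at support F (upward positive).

Take M_E as the redundant. Released structure: two simple spans DE and EF with a hinge at E.
End slopes at the hinge E, treating each span as simply supported:
  span DE: UDL 44.5: wL³/(24EI) = 1854/EI
  span EF: point load 166.5 at a = 3: Pab(L + b)/(6LEI) = 104.1/EI
  span EF: triangular load, peak 42.6: 7w₀L³/(360EI) = 53.01/EI
  relative rotation θ_0 = (1854 + 157.1)/EI = 2011/EI
A unit hogging moment at E produces rotation L₁/(3EI) + L₂/(3EI) = 4.667/EI.
Slope continuity at E: θ_0 = M_E·4.667/EI, so M_E = 2011/4.667 = 431 kip·ft (hogging).
Span EF, ΣM about F: R_E^{EF}·4 = 280.1 + 431, so R_E^{EF} = 177.8 kip and R_F = 251.7 − 177.8 = 73.93 kip.

R_F = 73.93 kip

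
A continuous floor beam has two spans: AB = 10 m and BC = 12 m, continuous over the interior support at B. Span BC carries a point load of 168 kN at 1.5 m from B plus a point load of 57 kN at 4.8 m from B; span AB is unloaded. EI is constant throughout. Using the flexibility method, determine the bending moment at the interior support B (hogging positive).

M_B = 184.4 kN·m

Insert a hinge at B; M_B is the redundant, and each span becomes simply supported.
End slopes at the hinge B, treating each span as simply supported:
  span BC: point load 168 at a = 1.5: Pab(L + b)/(6LEI) = 826.9/EI
  span BC: point load 57 at a = 4.8: Pab(L + b)/(6LEI) = 525.3/EI
  relative rotation θ_0 = (0 + 1352)/EI = 1352/EI
A unit hogging moment at B produces rotation L₁/(3EI) + L₂/(3EI) = 7.333/EI.
Slope continuity at B: θ_0 = M_B·7.333/EI, so M_B = 1352/7.333 = 184.4 kN·m (hogging).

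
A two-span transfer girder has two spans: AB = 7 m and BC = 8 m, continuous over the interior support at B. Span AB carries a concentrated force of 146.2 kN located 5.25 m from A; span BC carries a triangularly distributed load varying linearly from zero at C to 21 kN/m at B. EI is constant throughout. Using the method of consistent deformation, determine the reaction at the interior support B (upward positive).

R_B = 199.4 kN

Release continuity at B by inserting a hinge; the redundant is the internal moment M_B. The primary structure is two simply-supported spans AB and BC.
Rotations at B on the released spans (each span's end-slope, ×1/EI):
  span AB: point load 146.2 at a = 5.25: Pab(L + a)/(6LEI) = 391.8/EI
  span BC: triangular load, peak 21: w₀L³/(45EI) = 238.9/EI
  relative rotation θ_0 = (391.8 + 238.9)/EI = 630.7/EI
A unit hogging moment at B produces rotation L₁/(3EI) + L₂/(3EI) = 5/EI.
Slope continuity at B: θ_0 = M_B·5/EI, so M_B = 630.7/5 = 126.1 kN·m (hogging).
Span AB, ΣM about A with M_B applied at B: R_B^{AB}·7 = 767.5 + 126.1, so R_B^{AB} = 127.7 kN and R_A = 146.2 − 127.7 = 18.53 kN.
Span BC, ΣM about C: R_B^{BC}·8 = 448 + 126.1, so R_B^{BC} = 71.77 kN and R_C = 84 − 71.77 = 12.23 kN.
R_B = 127.7 + 71.77 = 199.4 kN.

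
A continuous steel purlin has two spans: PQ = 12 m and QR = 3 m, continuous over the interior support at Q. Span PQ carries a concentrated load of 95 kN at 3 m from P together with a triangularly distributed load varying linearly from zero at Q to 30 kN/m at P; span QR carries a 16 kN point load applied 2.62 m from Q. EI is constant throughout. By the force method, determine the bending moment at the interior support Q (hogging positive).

Take M_Q as the redundant. Released structure: two simple spans PQ and QR with a hinge at Q.
Rotations at Q on the released spans (each span's end-slope, ×1/EI):
  span PQ: point load 95 at a = 3: Pab(L + a)/(6LEI) = 534.4/EI
  span PQ: triangular load, peak 30: 7w₀L³/(360EI) = 1008/EI
  span QR: point load 16 at a = 2.62: Pab(L + b)/(6LEI) = 2.991/EI
  relative rotation θ_0 = (1542 + 2.991)/EI = 1545/EI
A unit hogging moment at Q produces rotation L₁/(3EI) + L₂/(3EI) = 5/EI.
Compatibility: M_Q·(L₁+L₂)/(3EI) = θ_0, giving M_Q = 309.1 kN·m (hogging).

M_Q = 309.1 kN·m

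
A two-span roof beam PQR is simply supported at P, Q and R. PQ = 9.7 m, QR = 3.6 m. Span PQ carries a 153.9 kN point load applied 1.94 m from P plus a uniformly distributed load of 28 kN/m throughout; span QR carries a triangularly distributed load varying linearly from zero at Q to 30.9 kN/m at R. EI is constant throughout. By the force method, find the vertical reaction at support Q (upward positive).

R_Q = 318.8 kN

Insert a hinge at Q; M_Q is the redundant, and each span becomes simply supported.
Discontinuity in slope at Q on the released structure — sum the simple-span end rotations:
  span PQ: point load 153.9 at a = 1.94: Pab(L + a)/(6LEI) = 463.4/EI
  span PQ: UDL 28: wL³/(24EI) = 1065/EI
  span QR: triangular load, peak 30.9: 7w₀L³/(360EI) = 28.03/EI
  relative rotation θ_0 = (1528 + 28.03)/EI = 1556/EI
A unit hogging moment at Q produces rotation L₁/(3EI) + L₂/(3EI) = 4.433/EI.
Slope continuity at Q: θ_0 = M_Q·4.433/EI, so M_Q = 1556/4.433 = 351 kN·m (hogging).
Span PQ, ΣM about P with M_Q applied at Q: R_Q^{PQ}·9.7 = 1616 + 351, so R_Q^{PQ} = 202.8 kN and R_P = 425.5 − 202.8 = 222.7 kN.
Span QR, ΣM about R: R_Q^{QR}·3.6 = 66.74 + 351, so R_Q^{QR} = 116 kN and R_R = 55.62 − 116 = -60.43 kN.
R_Q = 202.8 + 116 = 318.8 kN.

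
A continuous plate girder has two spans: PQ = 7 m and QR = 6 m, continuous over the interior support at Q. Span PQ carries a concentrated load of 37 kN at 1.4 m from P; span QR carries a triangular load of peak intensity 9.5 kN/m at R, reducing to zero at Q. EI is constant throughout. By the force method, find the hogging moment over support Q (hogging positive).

M_Q = 22.6 kN·m

Insert a hinge at Q; M_Q is the redundant, and each span becomes simply supported.
End slopes at the hinge Q, treating each span as simply supported:
  span PQ: point load 37 at a = 1.4: Pab(L + a)/(6LEI) = 58.02/EI
  span QR: triangular load, peak 9.5: 7w₀L³/(360EI) = 39.9/EI
  relative rotation θ_0 = (58.02 + 39.9)/EI = 97.92/EI
A unit hogging moment at Q produces rotation L₁/(3EI) + L₂/(3EI) = 4.333/EI.
Compatibility: M_Q·(L₁+L₂)/(3EI) = θ_0, giving M_Q = 22.6 kN·m (hogging).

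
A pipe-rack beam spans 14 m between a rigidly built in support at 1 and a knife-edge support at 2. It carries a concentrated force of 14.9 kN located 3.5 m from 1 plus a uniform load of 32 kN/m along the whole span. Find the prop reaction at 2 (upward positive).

R_2 = 169.3 kN

Remove the prop at 2; the released (primary) structure is a cantilever built in at 1.
Deflection at 2 on the released cantilever, summing each load's contribution:
  point load 14.9 at a = 3.5: Pa²(3L − a)/(6EI) = 1171/EI
  UDL 32: wL⁴/(8EI) = 153664/EI
  δ_0 = 154835/EI
Tip deflection under a unit load at 2: L³/(3EI) = 914.7/EI.
Compatibility at 2: δ_0 − R_2·δ_{22} = 0, so R_2 = 154835/914.7 = 169.3 kN.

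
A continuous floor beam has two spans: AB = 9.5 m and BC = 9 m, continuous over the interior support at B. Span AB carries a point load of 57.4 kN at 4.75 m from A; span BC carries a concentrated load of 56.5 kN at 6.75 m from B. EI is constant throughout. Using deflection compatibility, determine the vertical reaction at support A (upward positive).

R_A = 20.12 kN

Insert a hinge at B; M_B is the redundant, and each span becomes simply supported.
End slopes at the hinge B, treating each span as simply supported:
  span AB: point load 57.4 at a = 4.75: Pab(L + a)/(6LEI) = 323.8/EI
  span BC: point load 56.5 at a = 6.75: Pab(L + b)/(6LEI) = 178.8/EI
  relative rotation θ_0 = (323.8 + 178.8)/EI = 502.5/EI
A unit hogging moment at B produces rotation L₁/(3EI) + L₂/(3EI) = 6.167/EI.
Compatibility: M_B·(L₁+L₂)/(3EI) = θ_0, giving M_B = 81.49 kN·m (hogging).
Span AB, ΣM about A with M_B applied at B: R_B^{AB}·9.5 = 272.6 + 81.49, so R_B^{AB} = 37.28 kN and R_A = 57.4 − 37.28 = 20.12 kN.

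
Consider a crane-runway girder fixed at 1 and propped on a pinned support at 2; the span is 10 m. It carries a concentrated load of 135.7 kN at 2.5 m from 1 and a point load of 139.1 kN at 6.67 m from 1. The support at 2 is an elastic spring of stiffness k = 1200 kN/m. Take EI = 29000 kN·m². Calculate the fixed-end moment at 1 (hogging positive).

M_1 = 485.2 kN·m

Remove the prop at 2; the released (primary) structure is a cantilever built in at 1.
Downward deflection at the released point 2 due to the loads:
  point load 135.7 at a = 2.5: Pa²(3L − a)/(6EI) = 3887/EI
  point load 139.1 at a = 6.67: Pa²(3L − a)/(6EI) = 24063/EI
  δ_0 = 27950/EI
Tip deflection under a unit load at 2: L³/(3EI) = 333.3/EI.
With EI = 29000 kN·m²: δ_0 = 0.96379 m and δ_{22} = 0.011494 m/kN.
Compatibility — the spring shortens by R_2/k under the reaction it provides: δ_0 − R_2·δ_{22} = R_2/k. With 1/k = 0.000833 m/kN, R_2 = δ_0 / (δ_{22} + 1/k) = 0.96379 / (0.011494 + 0.000833) = 78.18 kN.
Moment equilibrium about 1: M_1 = Σ(load moments about 1) − R_2·L = 1267 − 78.18×10 = 485.2 kN·m.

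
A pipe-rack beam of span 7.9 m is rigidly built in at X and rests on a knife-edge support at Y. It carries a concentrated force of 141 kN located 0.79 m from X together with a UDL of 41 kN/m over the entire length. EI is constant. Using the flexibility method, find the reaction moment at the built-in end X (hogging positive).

M_X = 415.1 kN·m

Release the roller at Y. Primary structure: cantilever fixed at X.
Deflection at Y on the released cantilever, summing each load's contribution:
  point load 141 at a = 0.79: Pa²(3L − a)/(6EI) = 336/EI
  UDL 41: wL⁴/(8EI) = 19962/EI
  δ_0 = 20298/EI
Flexibility coefficient — unit upward force at Y: δ_{YY} = L³/(3EI) = 164.3/EI.
Compatibility at Y: δ_0 − R_Y·δ_{YY} = 0, so R_Y = 20298/164.3 = 123.5 kN.
Moment equilibrium about X: M_X = Σ(load moments about X) − R_Y·L = 1391 − 123.5×7.9 = 415.1 kN·m.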